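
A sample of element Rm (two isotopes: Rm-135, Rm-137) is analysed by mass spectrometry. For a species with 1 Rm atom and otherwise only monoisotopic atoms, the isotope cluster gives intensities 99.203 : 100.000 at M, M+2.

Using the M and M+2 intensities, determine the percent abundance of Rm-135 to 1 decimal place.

Write p for the Rm-135 fraction. I(M+2)/I(M) = [C(1,1)·p^0·(1−p)] / p^1 = 1·(1−p)/p = 100.000/99.203 = 1.0080
(1−p)/p = 1.0080/1 = 1.0080  ⇒  p = 1/(1 + 1.0080) = 0.4980
Rm-135: 49.8%, Rm-137: 50.2%.

49.8%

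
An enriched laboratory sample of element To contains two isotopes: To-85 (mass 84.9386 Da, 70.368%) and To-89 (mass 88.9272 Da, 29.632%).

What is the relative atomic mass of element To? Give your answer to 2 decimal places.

Weight each isotope mass by its fractional abundance: 0.70368 × 84.9386 + 0.29632 × 88.9272
= 59.76959 + 26.35091 = 86.12050 Da

86.12 Da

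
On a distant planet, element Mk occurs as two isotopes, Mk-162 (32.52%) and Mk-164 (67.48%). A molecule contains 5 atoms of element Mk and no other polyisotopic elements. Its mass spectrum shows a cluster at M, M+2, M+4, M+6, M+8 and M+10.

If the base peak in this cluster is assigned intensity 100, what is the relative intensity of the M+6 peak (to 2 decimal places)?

96.38

Term probabilities: M 0.0036, M+2 0.0377, M+4 0.1566, M+6 0.3250, M+8 0.3371, M+10 0.1399. Base peak = M+8.
P(M+8) = C(5,4) × 0.3252^1 × 0.6748^4 = 5 × 0.3252 × 0.20734821 = 0.337148 (base)
P(M+6) = C(5,3) × 0.3252^2 × 0.6748^3 = 10 × 0.10575504 × 0.30727358 = 0.324957
Relative intensity = 0.324957 / 0.337148 × 100 = 96.38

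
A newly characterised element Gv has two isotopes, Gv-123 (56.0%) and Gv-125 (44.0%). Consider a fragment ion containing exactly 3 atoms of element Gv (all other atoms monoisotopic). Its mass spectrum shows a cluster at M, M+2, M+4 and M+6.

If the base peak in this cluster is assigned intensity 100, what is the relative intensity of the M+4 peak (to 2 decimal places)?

78.57

Binomial terms of (0.560 + 0.440)^3: M 0.1756, M+2 0.4140, M+4 0.3252, M+6 0.0852 → M+2 is the base peak.
P(M+2) = C(3,1) × 0.560^2 × 0.440^1 = 3 × 0.3136 × 0.4400 = 0.413952 (base)
P(M+4) = C(3,2) × 0.560^1 × 0.440^2 = 3 × 0.5600 × 0.1936 = 0.325248
Relative intensity = 0.325248 / 0.413952 × 100 = 78.57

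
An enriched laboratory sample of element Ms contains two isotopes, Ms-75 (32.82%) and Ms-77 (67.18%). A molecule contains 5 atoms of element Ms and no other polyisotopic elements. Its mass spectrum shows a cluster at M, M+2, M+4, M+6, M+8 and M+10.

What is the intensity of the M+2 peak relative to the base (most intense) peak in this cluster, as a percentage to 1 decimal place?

11.7%

Term probabilities: M 0.0038, M+2 0.0390, M+4 0.1595, M+6 0.3266, M+8 0.3342, M+10 0.1368. Base peak = M+8.
P(M+8) = C(5,4) × 0.3282^1 × 0.6718^4 = 5 × 0.3282 × 0.20368545 = 0.334248 (base)
P(M+2) = C(5,1) × 0.3282^4 × 0.6718^1 = 5 × 0.01160257 × 0.6718 = 0.038973
Relative intensity = 0.038973 / 0.334248 × 100 = 11.7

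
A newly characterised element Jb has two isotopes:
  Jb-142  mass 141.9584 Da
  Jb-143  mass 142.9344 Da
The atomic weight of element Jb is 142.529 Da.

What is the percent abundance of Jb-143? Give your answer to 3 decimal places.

58.463%

Writing the weighted mean with unknown fraction x of Jb-142:
141.9584·x + 142.9344·(1 − x) = 142.529
(141.9584 − 142.9344)·x = 142.529 − 142.9344
x = -0.4054 / -0.9760 = 0.41537 → 41.537% Jb-142, 58.463% Jb-143.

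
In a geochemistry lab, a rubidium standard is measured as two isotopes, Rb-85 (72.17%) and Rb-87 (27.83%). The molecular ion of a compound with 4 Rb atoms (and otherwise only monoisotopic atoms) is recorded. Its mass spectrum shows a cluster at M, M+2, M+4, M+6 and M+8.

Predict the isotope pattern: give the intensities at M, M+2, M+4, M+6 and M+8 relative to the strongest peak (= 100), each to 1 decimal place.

Each Rb atom is independently Rb-85 (p = 0.7217) or Rb-87 (q = 0.2783); the cluster is the binomial expansion (p + q)^4.
P(M) = 0.7217^4 = 0.271286
P(M+2) = 4 × 0.7217^3 × 0.2783^1 = 0.418450
P(M+4) = 6 × 0.7217^2 × 0.2783^2 = 0.242042
P(M+6) = 4 × 0.7217^1 × 0.2783^3 = 0.062224
P(M+8) = 0.2783^4 = 0.005999
The M+2 peak is largest (0.418450); scaling to 100 gives 64.8 : 100.0 : 57.8 : 14.9 : 1.4.

64.8 : 100.0 : 57.8 : 14.9 : 1.4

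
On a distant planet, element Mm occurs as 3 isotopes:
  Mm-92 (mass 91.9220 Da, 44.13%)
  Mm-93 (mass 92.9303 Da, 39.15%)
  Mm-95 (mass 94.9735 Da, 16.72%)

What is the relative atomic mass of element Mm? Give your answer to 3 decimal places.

92.827 Da

Weight each isotope mass by its fractional abundance: 0.4413 × 91.9220 + 0.3915 × 92.9303 + 0.1672 × 94.9735
= 40.56518 + 36.38221 + 15.87957 = 92.82696 Da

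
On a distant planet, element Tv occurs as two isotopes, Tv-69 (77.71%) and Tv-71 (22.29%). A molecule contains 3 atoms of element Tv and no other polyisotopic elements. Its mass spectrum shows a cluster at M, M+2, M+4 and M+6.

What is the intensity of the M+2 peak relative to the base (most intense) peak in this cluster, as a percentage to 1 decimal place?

(0.7771 + 0.2229)^3 gives M 0.4693, M+2 0.4038, M+4 0.1158, M+6 0.0111; the largest is M.
P(M) = C(3,0) × 0.7771^3 × 0.2229^0 = 1 × 0.46927858 × 1.0000 = 0.469279 (base)
P(M+2) = C(3,1) × 0.7771^2 × 0.2229^1 = 3 × 0.60388441 × 0.2229 = 0.403818
Relative intensity = 0.403818 / 0.469279 × 100 = 86.1

86.1%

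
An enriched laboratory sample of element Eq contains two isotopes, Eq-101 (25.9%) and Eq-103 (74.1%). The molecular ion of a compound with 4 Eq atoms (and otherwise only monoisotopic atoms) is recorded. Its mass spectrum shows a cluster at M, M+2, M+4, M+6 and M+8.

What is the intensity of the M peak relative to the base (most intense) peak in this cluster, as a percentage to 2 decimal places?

1.07%

Term probabilities: M 0.0045, M+2 0.0515, M+4 0.2210, M+6 0.4215, M+8 0.3015. Base peak = M+6.
P(M+6) = C(4,3) × 0.259^1 × 0.741^3 = 4 × 0.2590 × 0.40686902 = 0.421516 (base)
P(M) = C(4,0) × 0.259^4 × 0.741^0 = 1 × 0.00449986 × 1.0000 = 0.004500
Relative intensity = 0.004500 / 0.421516 × 100 = 1.07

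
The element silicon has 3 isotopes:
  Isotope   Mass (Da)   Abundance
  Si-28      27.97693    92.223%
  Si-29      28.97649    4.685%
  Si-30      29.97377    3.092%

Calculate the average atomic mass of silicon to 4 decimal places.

The abundance-weighted mean is 0.92223 × 27.97693 + 0.04685 × 28.97649 + 0.03092 × 29.97377
= 25.801164 + 1.357549 + 0.926789 = 28.085502 Da

28.0855 Da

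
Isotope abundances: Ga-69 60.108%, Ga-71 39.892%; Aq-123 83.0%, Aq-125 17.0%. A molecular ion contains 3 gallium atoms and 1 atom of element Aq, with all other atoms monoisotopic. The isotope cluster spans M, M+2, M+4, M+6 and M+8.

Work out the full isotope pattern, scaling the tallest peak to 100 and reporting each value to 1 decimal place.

45.5 : 100.0 : 78.7 : 25.6 : 2.7

Gallium pattern (n=3): 0.2171685 : 0.432386 : 0.2869625 : 0.063483
Element Aq pattern (n=1): 0.8300 : 0.1700
Convolve the two distributions (both contribute in 2-u steps):
  M: 0.2171685×0.8300 = 0.180250
  M+2: 0.2171685×0.1700 + 0.432386×0.8300 = 0.395799
  M+4: 0.432386×0.1700 + 0.2869625×0.8300 = 0.311684
  M+6: 0.2869625×0.1700 + 0.063483×0.8300 = 0.101475
  M+8: 0.063483×0.1700 = 0.010792
Scale to base peak (0.395799) = 100: 45.5 : 100.0 : 78.7 : 25.6 : 2.7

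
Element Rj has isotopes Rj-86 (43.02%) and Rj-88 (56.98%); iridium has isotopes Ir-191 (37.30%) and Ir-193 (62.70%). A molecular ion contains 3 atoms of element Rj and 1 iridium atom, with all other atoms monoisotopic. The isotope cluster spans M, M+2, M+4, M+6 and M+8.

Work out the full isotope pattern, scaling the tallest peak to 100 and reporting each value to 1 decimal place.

8.4 : 47.3 : 100.0 : 93.5 : 32.7

Element Rj pattern (n=3): 0.07961799 : 0.31636215 : 0.41902173 : 0.18499813
Iridium pattern (n=1): 0.3730 : 0.6270
Convolve the two distributions (both contribute in 2-u steps):
  M: 0.07961799×0.3730 = 0.029698
  M+2: 0.07961799×0.6270 + 0.31636215×0.3730 = 0.167924
  M+4: 0.31636215×0.6270 + 0.41902173×0.3730 = 0.354654
  M+6: 0.41902173×0.6270 + 0.18499813×0.3730 = 0.331731
  M+8: 0.18499813×0.6270 = 0.115994
Scale to base peak (0.354654) = 100: 8.4 : 47.3 : 100.0 : 93.5 : 32.7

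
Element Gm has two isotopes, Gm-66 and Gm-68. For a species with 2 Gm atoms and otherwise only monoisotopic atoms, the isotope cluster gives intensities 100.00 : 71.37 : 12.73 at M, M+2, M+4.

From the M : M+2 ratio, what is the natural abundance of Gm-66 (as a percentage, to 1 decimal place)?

73.7%

Let p = fractional abundance of Gm-66. I(M+2)/I(M) = [C(2,1)·p^1·(1−p)] / p^2 = 2·(1−p)/p = 71.37/100.00 = 0.7137
(1−p)/p = 0.7137/2 = 0.3569  ⇒  p = 1/(1 + 0.3569) = 0.7370
Gm-66: 73.7%, Gm-68: 26.3%.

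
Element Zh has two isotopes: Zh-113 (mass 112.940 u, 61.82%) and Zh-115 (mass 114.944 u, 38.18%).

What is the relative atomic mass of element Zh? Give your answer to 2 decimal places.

113.71 u

The abundance-weighted mean is 0.6182 × 112.940 + 0.3818 × 114.944
= 69.8195 + 43.8856 = 113.7051 u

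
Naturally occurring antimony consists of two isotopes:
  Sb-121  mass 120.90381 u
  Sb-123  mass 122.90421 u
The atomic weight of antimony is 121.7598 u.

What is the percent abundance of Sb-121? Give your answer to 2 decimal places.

Writing the weighted mean with unknown fraction x of Sb-121:
120.90381·x + 122.90421·(1 − x) = 121.7598
(120.90381 − 122.90421)·x = 121.7598 − 122.90421
x = -1.14441 / -2.00040 = 0.57209 → 57.21% Sb-121, 42.79% Sb-123.

57.21%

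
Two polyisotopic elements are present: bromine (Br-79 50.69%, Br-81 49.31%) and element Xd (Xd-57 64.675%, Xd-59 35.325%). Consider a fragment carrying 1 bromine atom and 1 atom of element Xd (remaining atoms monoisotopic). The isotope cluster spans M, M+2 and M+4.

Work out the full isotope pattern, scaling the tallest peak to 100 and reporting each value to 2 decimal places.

65.83 : 100.00 : 34.98

Bromine pattern (n=1): 0.5069 : 0.4931
Element Xd pattern (n=1): 0.64675 : 0.35325
Convolve the two distributions (both contribute in 2-u steps):
  M: 0.5069×0.64675 = 0.327838
  M+2: 0.5069×0.35325 + 0.4931×0.64675 = 0.497975
  M+4: 0.4931×0.35325 = 0.174188
Scale to base peak (0.497975) = 100: 65.83 : 100.00 : 34.98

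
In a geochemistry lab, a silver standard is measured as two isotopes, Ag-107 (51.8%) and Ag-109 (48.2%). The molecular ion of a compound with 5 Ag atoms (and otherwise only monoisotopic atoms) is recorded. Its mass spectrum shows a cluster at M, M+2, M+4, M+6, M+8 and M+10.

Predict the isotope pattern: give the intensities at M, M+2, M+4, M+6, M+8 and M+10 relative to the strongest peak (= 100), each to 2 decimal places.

11.55 : 53.73 : 100.00 : 93.05 : 43.29 : 8.06

Each Ag atom is independently Ag-107 (p = 0.518) or Ag-109 (q = 0.482); the cluster is the binomial expansion (p + q)^5.
P(M) = 0.518^5 = 0.037295
P(M+2) = 5 × 0.518^4 × 0.482^1 = 0.173515
P(M+4) = 10 × 0.518^3 × 0.482^2 = 0.322911
P(M+6) = 10 × 0.518^2 × 0.482^3 = 0.300470
P(M+8) = 5 × 0.518^1 × 0.482^4 = 0.139794
P(M+10) = 0.482^5 = 0.026016
The M+4 peak is largest (0.322911); scaling to 100 gives 11.55 : 53.73 : 100.00 : 93.05 : 43.29 : 8.06.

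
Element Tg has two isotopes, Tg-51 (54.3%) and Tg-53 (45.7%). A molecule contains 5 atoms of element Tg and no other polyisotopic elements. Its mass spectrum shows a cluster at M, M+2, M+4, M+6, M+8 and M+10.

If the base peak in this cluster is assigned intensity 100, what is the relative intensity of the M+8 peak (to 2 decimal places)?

Term probabilities: M 0.0472, M+2 0.1986, M+4 0.3344, M+6 0.2814, M+8 0.1184, M+10 0.0199. Base peak = M+4.
P(M+4) = C(5,2) × 0.543^3 × 0.457^2 = 10 × 0.16010301 × 0.208849 = 0.334374 (base)
P(M+8) = C(5,4) × 0.543^1 × 0.457^4 = 5 × 0.5430 × 0.0436179 = 0.118423
Relative intensity = 0.118423 / 0.334374 × 100 = 35.42

35.42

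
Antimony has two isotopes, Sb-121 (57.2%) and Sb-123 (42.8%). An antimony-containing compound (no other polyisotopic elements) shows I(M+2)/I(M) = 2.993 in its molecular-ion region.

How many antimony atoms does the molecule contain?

With n Sb atoms, P(M+2)/P(M) = C(n,1)·p^(n−1)q / p^n = n·q/p = n · 0.428/0.572.
n = 2.993 × 0.572/0.428 = 4.00 ≈ 4

4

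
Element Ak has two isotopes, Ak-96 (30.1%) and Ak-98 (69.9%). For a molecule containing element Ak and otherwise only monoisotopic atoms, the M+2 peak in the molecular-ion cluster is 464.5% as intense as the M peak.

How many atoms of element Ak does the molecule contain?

With n Ak atoms, P(M+2)/P(M) = C(n,1)·p^(n−1)q / p^n = n·q/p = n · 0.699/0.301.
n = 4.645 × 0.301/0.699 = 2.00 ≈ 2

2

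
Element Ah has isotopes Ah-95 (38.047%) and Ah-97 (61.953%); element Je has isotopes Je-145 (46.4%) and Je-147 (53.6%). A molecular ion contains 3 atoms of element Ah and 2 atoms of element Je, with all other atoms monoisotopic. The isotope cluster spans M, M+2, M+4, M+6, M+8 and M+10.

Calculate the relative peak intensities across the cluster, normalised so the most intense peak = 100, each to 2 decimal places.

3.42 : 24.63 : 70.43 : 100.00 : 70.48 : 19.72

Element Ah pattern (n=3): 0.05507586 : 0.26904469 : 0.43809304 : 0.23778641
Element Je pattern (n=2): 0.215296 : 0.497408 : 0.287296
Convolve the two distributions (both contribute in 2-u steps):
  M: 0.05507586×0.215296 = 0.011858
  M+2: 0.05507586×0.497408 + 0.26904469×0.215296 = 0.085319
  M+4: 0.05507586×0.287296 + 0.26904469×0.497408 + 0.43809304×0.215296 = 0.243968
  M+6: 0.26904469×0.287296 + 0.43809304×0.497408 + 0.23778641×0.215296 = 0.346401
  M+8: 0.43809304×0.287296 + 0.23778641×0.497408 = 0.244139
  M+10: 0.23778641×0.287296 = 0.068315
Scale to base peak (0.346401) = 100: 3.42 : 24.63 : 70.43 : 100.00 : 70.48 : 19.72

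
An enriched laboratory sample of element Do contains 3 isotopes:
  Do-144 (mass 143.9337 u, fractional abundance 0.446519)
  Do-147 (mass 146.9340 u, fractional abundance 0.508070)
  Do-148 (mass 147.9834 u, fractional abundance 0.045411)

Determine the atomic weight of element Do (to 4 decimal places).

145.6420 u

Average mass = Σ (abundance × isotope mass) = 0.446519 × 143.9337 + 0.508070 × 146.9340 + 0.045411 × 147.9834
= 64.26913 + 74.65276 + 6.72007 = 145.64196 u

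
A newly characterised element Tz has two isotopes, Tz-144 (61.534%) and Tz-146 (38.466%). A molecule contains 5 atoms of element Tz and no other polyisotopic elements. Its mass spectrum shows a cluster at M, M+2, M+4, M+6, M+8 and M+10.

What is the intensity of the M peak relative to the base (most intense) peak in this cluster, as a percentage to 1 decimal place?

(0.61534 + 0.38466)^5 gives M 0.0882, M+2 0.2757, M+4 0.3447, M+6 0.2155, M+8 0.0674, M+10 0.0084; the largest is M+4.
P(M+4) = C(5,2) × 0.61534^3 × 0.38466^2 = 10 × 0.23299438 × 0.14796332 = 0.344746 (base)
P(M) = C(5,0) × 0.61534^5 × 0.38466^0 = 1 × 0.08822176 × 1.0000 = 0.088222
Relative intensity = 0.088222 / 0.344746 × 100 = 25.6

25.6%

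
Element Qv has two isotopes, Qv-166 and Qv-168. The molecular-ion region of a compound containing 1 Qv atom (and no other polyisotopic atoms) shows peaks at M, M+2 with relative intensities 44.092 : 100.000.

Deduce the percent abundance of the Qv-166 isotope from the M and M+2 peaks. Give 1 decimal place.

30.6%

Write p for the Qv-166 fraction. I(M+2)/I(M) = [C(1,1)·p^0·(1−p)] / p^1 = 1·(1−p)/p = 100.000/44.092 = 2.2680
(1−p)/p = 2.2680/1 = 2.2680  ⇒  p = 1/(1 + 2.2680) = 0.3060
Qv-166: 30.6%, Qv-168: 69.4%.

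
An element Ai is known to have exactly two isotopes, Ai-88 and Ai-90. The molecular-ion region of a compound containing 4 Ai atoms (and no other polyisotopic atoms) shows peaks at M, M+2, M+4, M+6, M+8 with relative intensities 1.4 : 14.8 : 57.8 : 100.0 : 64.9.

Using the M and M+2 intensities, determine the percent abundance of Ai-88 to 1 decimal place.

If p is the fraction of Ai that is Ai-88, then I(M+2)/I(M) = [C(4,1)·p^3·(1−p)] / p^4 = 4·(1−p)/p = 14.8/1.4 = 10.5714
(1−p)/p = 10.5714/4 = 2.6429  ⇒  p = 1/(1 + 2.6429) = 0.2745
Ai-88: 27.5%, Ai-90: 72.5%.

27.5%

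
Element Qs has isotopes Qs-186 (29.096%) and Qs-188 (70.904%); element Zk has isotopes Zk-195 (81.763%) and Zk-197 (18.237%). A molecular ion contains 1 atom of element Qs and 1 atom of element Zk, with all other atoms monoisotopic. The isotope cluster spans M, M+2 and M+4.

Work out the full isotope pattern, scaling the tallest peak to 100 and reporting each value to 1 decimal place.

37.6 : 100.0 : 20.4

Element Qs pattern (n=1): 0.29096 : 0.70904
Element Zk pattern (n=1): 0.81763 : 0.18237
Convolve the two distributions (both contribute in 2-u steps):
  M: 0.29096×0.81763 = 0.237898
  M+2: 0.29096×0.18237 + 0.70904×0.81763 = 0.632795
  M+4: 0.70904×0.18237 = 0.129308
Scale to base peak (0.632795) = 100: 37.6 : 100.0 : 20.4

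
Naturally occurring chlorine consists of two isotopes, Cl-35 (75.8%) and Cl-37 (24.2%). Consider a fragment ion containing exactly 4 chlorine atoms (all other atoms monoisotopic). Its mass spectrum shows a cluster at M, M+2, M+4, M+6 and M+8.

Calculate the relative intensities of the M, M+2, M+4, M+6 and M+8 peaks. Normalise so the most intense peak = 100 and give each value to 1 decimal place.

Each Cl atom is independently Cl-35 (p = 0.758) or Cl-37 (q = 0.242); the cluster is the binomial expansion (p + q)^4.
P(M) = 0.758^4 = 0.330124
P(M+2) = 4 × 0.758^3 × 0.242^1 = 0.421583
P(M+4) = 6 × 0.758^2 × 0.242^2 = 0.201893
P(M+6) = 4 × 0.758^1 × 0.242^3 = 0.042971
P(M+8) = 0.242^4 = 0.003430
The M+2 peak is largest (0.421583); scaling to 100 gives 78.3 : 100.0 : 47.9 : 10.2 : 0.8.

78.3 : 100.0 : 47.9 : 10.2 : 0.8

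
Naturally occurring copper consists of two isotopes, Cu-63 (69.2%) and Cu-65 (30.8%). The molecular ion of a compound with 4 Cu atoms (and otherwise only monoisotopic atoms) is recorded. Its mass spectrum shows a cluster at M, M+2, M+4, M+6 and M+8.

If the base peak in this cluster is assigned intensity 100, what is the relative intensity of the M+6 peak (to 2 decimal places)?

19.81

(0.692 + 0.308)^4 gives M 0.2293, M+2 0.4083, M+4 0.2726, M+6 0.0809, M+8 0.0090; the largest is M+2.
P(M+2) = C(4,1) × 0.692^3 × 0.308^1 = 4 × 0.33137389 × 0.3080 = 0.408253 (base)
P(M+6) = C(4,3) × 0.692^1 × 0.308^3 = 4 × 0.6920 × 0.02921811 = 0.080876
Relative intensity = 0.080876 / 0.408253 × 100 = 19.81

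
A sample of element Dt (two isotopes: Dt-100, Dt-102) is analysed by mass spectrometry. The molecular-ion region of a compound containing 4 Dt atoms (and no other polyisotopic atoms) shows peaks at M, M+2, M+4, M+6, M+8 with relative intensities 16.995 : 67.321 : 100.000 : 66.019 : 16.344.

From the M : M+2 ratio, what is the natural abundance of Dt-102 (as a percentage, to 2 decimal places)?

49.76%

Write p for the Dt-100 fraction. I(M+2)/I(M) = [C(4,1)·p^3·(1−p)] / p^4 = 4·(1−p)/p = 67.321/16.995 = 3.9612
(1−p)/p = 3.9612/4 = 0.9903  ⇒  p = 1/(1 + 0.9903) = 0.5024
Dt-100: 50.24%, Dt-102: 49.76%.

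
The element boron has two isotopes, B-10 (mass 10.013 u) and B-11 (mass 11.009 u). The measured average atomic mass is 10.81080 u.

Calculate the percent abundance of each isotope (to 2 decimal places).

B-10: 19.90%, B-11: 80.10%

Let x be the fractional abundance of B-10; then B-11 has abundance 1 − x.
10.013·x + 11.009·(1 − x) = 10.81080
(10.013 − 11.009)·x = 10.81080 − 11.009
x = -0.19820 / -0.996 = 0.19900 → 19.90% B-10, 80.10% B-11.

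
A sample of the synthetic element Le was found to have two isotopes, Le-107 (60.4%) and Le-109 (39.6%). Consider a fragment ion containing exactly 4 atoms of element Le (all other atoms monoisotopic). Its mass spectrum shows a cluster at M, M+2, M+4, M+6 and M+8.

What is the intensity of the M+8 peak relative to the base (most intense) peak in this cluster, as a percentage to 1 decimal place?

7.0%

Term probabilities: M 0.1331, M+2 0.3490, M+4 0.3433, M+6 0.1500, M+8 0.0246. Base peak = M+2.
P(M+2) = C(4,1) × 0.604^3 × 0.396^1 = 4 × 0.22034886 × 0.3960 = 0.349033 (base)
P(M+8) = C(4,4) × 0.604^0 × 0.396^4 = 1 × 1.0000 × 0.02459126 = 0.024591
Relative intensity = 0.024591 / 0.349033 × 100 = 7.0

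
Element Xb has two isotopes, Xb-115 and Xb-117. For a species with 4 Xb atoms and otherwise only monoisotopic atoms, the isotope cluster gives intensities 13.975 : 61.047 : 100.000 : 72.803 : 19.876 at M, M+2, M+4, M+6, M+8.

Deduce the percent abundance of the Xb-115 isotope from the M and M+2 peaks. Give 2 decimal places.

If p is the fraction of Xb that is Xb-115, then I(M+2)/I(M) = [C(4,1)·p^3·(1−p)] / p^4 = 4·(1−p)/p = 61.047/13.975 = 4.3683
(1−p)/p = 4.3683/4 = 1.0921  ⇒  p = 1/(1 + 1.0921) = 0.4780
Xb-115: 47.80%, Xb-117: 52.20%.

47.80%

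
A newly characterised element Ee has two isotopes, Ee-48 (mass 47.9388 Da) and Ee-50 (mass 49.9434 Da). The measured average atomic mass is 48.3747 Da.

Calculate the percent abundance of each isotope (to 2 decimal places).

With x = fraction of Ee-48 (so Ee-50 is 1 − x):
47.9388·x + 49.9434·(1 − x) = 48.3747
(47.9388 − 49.9434)·x = 48.3747 − 49.9434
x = -1.5687 / -2.0046 = 0.78255 → 78.26% Ee-48, 21.74% Ee-50.

Ee-48: 78.26%, Ee-50: 21.74%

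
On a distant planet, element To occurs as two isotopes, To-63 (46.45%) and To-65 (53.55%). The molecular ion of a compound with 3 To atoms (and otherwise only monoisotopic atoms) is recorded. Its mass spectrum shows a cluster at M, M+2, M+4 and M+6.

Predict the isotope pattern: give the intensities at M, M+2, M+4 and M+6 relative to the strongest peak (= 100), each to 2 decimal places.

Expanding (0.4645 + 0.5355)^3:
P(M) = 0.4645^3 = 0.100221
P(M+2) = 3 × 0.4645^2 × 0.5355^1 = 0.346619
P(M+4) = 3 × 0.4645^1 × 0.5355^2 = 0.399600
P(M+6) = 0.5355^3 = 0.153560
The M+4 peak is largest (0.399600); scaling to 100 gives 25.08 : 86.74 : 100.00 : 38.43.

25.08 : 86.74 : 100.00 : 38.43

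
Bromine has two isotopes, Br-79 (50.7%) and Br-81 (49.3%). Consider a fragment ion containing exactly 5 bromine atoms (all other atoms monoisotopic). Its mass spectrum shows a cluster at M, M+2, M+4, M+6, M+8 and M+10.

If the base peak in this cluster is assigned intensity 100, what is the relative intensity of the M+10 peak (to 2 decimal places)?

9.19

Term probabilities: M 0.0335, M+2 0.1629, M+4 0.3168, M+6 0.3080, M+8 0.1497, M+10 0.0291. Base peak = M+4.
P(M+4) = C(5,2) × 0.507^3 × 0.493^2 = 10 × 0.13032384 × 0.243049 = 0.316751 (base)
P(M+10) = C(5,5) × 0.507^0 × 0.493^5 = 1 × 1.0000 × 0.0291229 = 0.029123
Relative intensity = 0.029123 / 0.316751 × 100 = 9.19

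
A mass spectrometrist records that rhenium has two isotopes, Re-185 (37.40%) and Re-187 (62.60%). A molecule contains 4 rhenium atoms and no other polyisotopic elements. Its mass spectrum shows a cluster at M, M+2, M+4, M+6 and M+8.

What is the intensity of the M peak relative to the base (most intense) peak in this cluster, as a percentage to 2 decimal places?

5.33%

Binomial terms of (0.3740 + 0.6260)^4: M 0.0196, M+2 0.1310, M+4 0.3289, M+6 0.3670, M+8 0.1536 → M+6 is the base peak.
P(M+6) = C(4,3) × 0.3740^1 × 0.6260^3 = 4 × 0.3740 × 0.24531438 = 0.366990 (base)
P(M) = C(4,0) × 0.3740^4 × 0.6260^0 = 1 × 0.0195653 × 1.0000 = 0.019565
Relative intensity = 0.019565 / 0.366990 × 100 = 5.33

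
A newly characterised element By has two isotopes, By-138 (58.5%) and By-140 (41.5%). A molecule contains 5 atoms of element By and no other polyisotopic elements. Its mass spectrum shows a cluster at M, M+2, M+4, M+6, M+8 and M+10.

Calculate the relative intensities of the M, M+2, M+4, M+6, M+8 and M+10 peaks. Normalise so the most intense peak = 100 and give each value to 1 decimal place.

19.9 : 70.5 : 100.0 : 70.9 : 25.2 : 3.6

Expanding (0.585 + 0.415)^5:
P(M) = 0.585^5 = 0.068514
P(M+2) = 5 × 0.585^4 × 0.415^1 = 0.243020
P(M+4) = 10 × 0.585^3 × 0.415^2 = 0.344797
P(M+6) = 10 × 0.585^2 × 0.415^3 = 0.244600
P(M+8) = 5 × 0.585^1 × 0.415^4 = 0.086760
P(M+10) = 0.415^5 = 0.012310
The M+4 peak is largest (0.344797); scaling to 100 gives 19.9 : 70.5 : 100.0 : 70.9 : 25.2 : 3.6.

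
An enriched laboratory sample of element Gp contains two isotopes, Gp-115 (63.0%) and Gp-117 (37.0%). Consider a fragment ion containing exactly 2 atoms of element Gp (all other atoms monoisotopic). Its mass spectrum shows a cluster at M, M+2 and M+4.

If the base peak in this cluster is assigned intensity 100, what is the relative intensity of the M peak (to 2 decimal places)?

Term probabilities: M 0.3969, M+2 0.4662, M+4 0.1369. Base peak = M+2.
P(M+2) = C(2,1) × 0.630^1 × 0.370^1 = 2 × 0.6300 × 0.3700 = 0.466200 (base)
P(M) = C(2,0) × 0.630^2 × 0.370^0 = 1 × 0.3969 × 1.0000 = 0.396900
Relative intensity = 0.396900 / 0.466200 × 100 = 85.14

85.14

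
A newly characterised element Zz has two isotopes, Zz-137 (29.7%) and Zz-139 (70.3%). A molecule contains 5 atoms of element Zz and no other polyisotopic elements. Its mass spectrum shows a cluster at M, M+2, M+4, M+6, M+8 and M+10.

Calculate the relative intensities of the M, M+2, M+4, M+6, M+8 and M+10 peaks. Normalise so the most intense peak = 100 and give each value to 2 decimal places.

0.64 : 7.54 : 35.70 : 84.50 : 100.00 : 47.34

Expanding (0.297 + 0.703)^5:
P(M) = 0.297^5 = 0.002311
P(M+2) = 5 × 0.297^4 × 0.703^1 = 0.027350
P(M+4) = 10 × 0.297^3 × 0.703^2 = 0.129473
P(M+6) = 10 × 0.297^2 × 0.703^3 = 0.306464
P(M+8) = 5 × 0.297^1 × 0.703^4 = 0.362700
P(M+10) = 0.703^5 = 0.171703
The M+8 peak is largest (0.362700); scaling to 100 gives 0.64 : 7.54 : 35.70 : 84.50 : 100.00 : 47.34.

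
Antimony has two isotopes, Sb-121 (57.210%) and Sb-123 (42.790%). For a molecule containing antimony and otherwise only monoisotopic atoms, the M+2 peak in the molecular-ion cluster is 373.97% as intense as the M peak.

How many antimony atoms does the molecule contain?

5

With n Sb atoms, P(M+2)/P(M) = C(n,1)·p^(n−1)q / p^n = n·q/p = n · 0.42790/0.57210.
n = 3.7397 × 0.57210/0.42790 = 5.00 ≈ 5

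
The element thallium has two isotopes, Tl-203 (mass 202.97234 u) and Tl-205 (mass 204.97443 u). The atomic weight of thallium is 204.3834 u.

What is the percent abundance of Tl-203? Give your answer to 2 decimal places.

29.52%

Let x be the fractional abundance of Tl-203; then Tl-205 has abundance 1 − x.
202.97234·x + 204.97443·(1 − x) = 204.3834
(202.97234 − 204.97443)·x = 204.3834 − 204.97443
x = -0.59103 / -2.00209 = 0.29521 → 29.52% Tl-203, 70.48% Tl-205.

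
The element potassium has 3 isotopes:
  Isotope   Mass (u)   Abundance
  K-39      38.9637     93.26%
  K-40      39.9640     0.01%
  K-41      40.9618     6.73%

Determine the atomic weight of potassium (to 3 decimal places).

39.098 u

Ar = Σ fᵢ·mᵢ = 0.9326 × 38.9637 + 0.0001 × 39.9640 + 0.0673 × 40.9618
= 36.33755 + 0.00400 + 2.75673 = 39.09828 u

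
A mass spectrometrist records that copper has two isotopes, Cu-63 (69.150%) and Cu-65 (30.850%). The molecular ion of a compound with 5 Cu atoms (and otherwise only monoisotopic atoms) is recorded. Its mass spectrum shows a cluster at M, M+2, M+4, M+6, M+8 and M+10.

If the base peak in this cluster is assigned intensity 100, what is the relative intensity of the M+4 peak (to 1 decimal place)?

Term probabilities: M 0.1581, M+2 0.3527, M+4 0.3147, M+6 0.1404, M+8 0.0313, M+10 0.0028. Base peak = M+2.
P(M+2) = C(5,1) × 0.69150^4 × 0.30850^1 = 5 × 0.2286487 × 0.3085 = 0.352691 (base)
P(M+4) = C(5,2) × 0.69150^3 × 0.30850^2 = 10 × 0.33065611 × 0.09517225 = 0.314693
Relative intensity = 0.314693 / 0.352691 × 100 = 89.2

89.2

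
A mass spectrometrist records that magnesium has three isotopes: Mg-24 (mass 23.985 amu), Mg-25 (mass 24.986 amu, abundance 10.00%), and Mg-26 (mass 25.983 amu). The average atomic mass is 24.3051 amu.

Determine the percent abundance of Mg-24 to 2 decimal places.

78.99%

Let x and y be the fractions of Mg-24 and Mg-26. Then x + y = 1 − 0.1000 = 0.9000 and 23.985x + 25.983y = 24.3051 − 0.1000×24.986 = 21.8065.
Substituting: 23.985x + 25.983(0.9000 − x) = 21.8065
(23.985 − 25.983)x = -1.5782  ⇒  x = 0.78989, y = 0.11011
Mg-24: 78.99%, Mg-26: 11.01%.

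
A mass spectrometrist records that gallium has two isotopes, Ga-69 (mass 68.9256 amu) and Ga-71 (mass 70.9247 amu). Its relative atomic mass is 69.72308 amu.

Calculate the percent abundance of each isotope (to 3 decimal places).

Ga-69: 60.108%, Ga-71: 39.892%

Let x be the fractional abundance of Ga-69; then Ga-71 has abundance 1 − x.
68.9256·x + 70.9247·(1 − x) = 69.72308
(68.9256 − 70.9247)·x = 69.72308 − 70.9247
x = -1.20162 / -1.9991 = 0.60108 → 60.108% Ga-69, 39.892% Ga-71.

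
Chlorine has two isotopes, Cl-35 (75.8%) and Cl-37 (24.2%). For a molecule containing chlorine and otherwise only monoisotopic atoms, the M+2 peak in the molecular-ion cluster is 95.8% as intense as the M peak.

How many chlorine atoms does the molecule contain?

3

With n Cl atoms, P(M+2)/P(M) = C(n,1)·p^(n−1)q / p^n = n·q/p = n · 0.242/0.758.
n = 0.958 × 0.758/0.242 = 3.00 ≈ 3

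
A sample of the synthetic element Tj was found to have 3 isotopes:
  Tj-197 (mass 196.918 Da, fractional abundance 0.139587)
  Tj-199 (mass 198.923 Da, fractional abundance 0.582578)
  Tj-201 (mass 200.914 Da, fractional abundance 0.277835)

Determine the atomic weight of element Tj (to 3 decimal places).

199.196 Da

Weight each isotope mass by its fractional abundance: 0.139587 × 196.918 + 0.582578 × 198.923 + 0.277835 × 200.914
= 27.4872 + 115.8882 + 55.8209 = 199.1963 Da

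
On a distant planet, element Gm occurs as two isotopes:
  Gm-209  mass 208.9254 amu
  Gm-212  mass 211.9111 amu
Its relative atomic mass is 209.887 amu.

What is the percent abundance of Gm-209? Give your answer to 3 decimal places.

Writing the weighted mean with unknown fraction x of Gm-209:
208.9254·x + 211.9111·(1 − x) = 209.887
(208.9254 − 211.9111)·x = 209.887 − 211.9111
x = -2.0241 / -2.9857 = 0.67793 → 67.793% Gm-209, 32.207% Gm-212.

67.793%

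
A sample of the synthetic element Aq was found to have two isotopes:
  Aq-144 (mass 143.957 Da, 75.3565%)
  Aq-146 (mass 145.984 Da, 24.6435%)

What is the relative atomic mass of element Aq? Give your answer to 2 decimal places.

The abundance-weighted mean is 0.753565 × 143.957 + 0.246435 × 145.984
= 108.4810 + 35.9756 = 144.4566 Da

144.46 Da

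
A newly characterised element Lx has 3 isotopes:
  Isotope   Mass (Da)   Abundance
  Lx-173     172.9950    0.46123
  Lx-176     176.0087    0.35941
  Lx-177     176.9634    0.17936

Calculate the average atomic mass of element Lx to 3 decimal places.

The abundance-weighted mean is 0.46123 × 172.9950 + 0.35941 × 176.0087 + 0.17936 × 176.9634
= 79.79048 + 63.25929 + 31.74016 = 174.78993 Da

174.790 Da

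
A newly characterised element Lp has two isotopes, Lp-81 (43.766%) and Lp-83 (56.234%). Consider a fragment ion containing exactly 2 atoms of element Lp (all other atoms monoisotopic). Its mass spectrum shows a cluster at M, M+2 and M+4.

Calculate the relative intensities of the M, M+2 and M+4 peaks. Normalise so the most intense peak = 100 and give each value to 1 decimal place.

38.9 : 100.0 : 64.2

Each Lp atom is independently Lp-81 (p = 0.43766) or Lp-83 (q = 0.56234); the cluster is the binomial expansion (p + q)^2.
P(M) = 0.43766^2 = 0.191546
P(M+2) = 2 × 0.43766^1 × 0.56234^1 = 0.492227
P(M+4) = 0.56234^2 = 0.316226
The M+2 peak is largest (0.492227); scaling to 100 gives 38.9 : 100.0 : 64.2.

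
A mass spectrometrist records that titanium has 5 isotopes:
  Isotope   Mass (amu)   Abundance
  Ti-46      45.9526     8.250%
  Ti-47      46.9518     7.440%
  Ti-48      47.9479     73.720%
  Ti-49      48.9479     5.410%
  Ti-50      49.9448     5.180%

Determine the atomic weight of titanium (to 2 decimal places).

47.87 amu

Average mass = Σ (abundance × isotope mass) = 0.08250 × 45.9526 + 0.07440 × 46.9518 + 0.73720 × 47.9479 + 0.05410 × 48.9479 + 0.05180 × 49.9448
= 3.79109 + 3.49321 + 35.34719 + 2.64808 + 2.58714 = 47.86671 amu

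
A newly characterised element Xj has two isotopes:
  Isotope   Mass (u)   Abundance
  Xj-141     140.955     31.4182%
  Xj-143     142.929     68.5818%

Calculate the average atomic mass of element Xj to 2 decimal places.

Average mass = Σ (abundance × isotope mass) = 0.314182 × 140.955 + 0.685818 × 142.929
= 44.2855 + 98.0233 = 142.3088 u

142.31 u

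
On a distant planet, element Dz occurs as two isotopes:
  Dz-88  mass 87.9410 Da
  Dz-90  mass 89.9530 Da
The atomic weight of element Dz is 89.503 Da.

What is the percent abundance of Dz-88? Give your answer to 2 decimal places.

22.37%

Writing the weighted mean with unknown fraction x of Dz-88:
87.9410·x + 89.9530·(1 − x) = 89.503
(87.9410 − 89.9530)·x = 89.503 − 89.9530
x = -0.4500 / -2.0120 = 0.22366 → 22.37% Dz-88, 77.63% Dz-90.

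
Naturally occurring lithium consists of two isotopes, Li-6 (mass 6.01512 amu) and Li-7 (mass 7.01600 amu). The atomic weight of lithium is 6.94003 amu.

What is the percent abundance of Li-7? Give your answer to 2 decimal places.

92.41%

With x = fraction of Li-6 (so Li-7 is 1 − x):
6.01512·x + 7.01600·(1 − x) = 6.94003
(6.01512 − 7.01600)·x = 6.94003 − 7.01600
x = -0.07597 / -1.00088 = 0.07590 → 7.59% Li-6, 92.41% Li-7.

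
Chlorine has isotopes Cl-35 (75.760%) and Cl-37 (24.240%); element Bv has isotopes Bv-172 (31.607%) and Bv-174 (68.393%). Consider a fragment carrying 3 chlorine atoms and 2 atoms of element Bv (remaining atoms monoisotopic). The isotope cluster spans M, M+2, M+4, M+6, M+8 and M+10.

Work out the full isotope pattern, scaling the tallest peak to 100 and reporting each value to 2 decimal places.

10.94 : 57.83 : 100.00 : 64.05 : 17.28 : 1.68

Chlorine pattern (n=3): 0.4348304 : 0.41738208 : 0.13354464 : 0.01424288
Element Bv pattern (n=2): 0.09990024 : 0.43233951 : 0.46776024
Convolve the two distributions (both contribute in 2-u steps):
  M: 0.4348304×0.09990024 = 0.043440
  M+2: 0.4348304×0.43233951 + 0.41738208×0.09990024 = 0.229691
  M+4: 0.4348304×0.46776024 + 0.41738208×0.43233951 + 0.13354464×0.09990024 = 0.397188
  M+6: 0.41738208×0.46776024 + 0.13354464×0.43233951 + 0.01424288×0.09990024 = 0.254394
  M+8: 0.13354464×0.46776024 + 0.01424288×0.43233951 = 0.068625
  M+10: 0.01424288×0.46776024 = 0.006662
Scale to base peak (0.397188) = 100: 10.94 : 57.83 : 100.00 : 64.05 : 17.28 : 1.68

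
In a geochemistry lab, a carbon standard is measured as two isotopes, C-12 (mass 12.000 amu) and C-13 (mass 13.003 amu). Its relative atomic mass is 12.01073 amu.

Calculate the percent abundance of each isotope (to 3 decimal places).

Writing the weighted mean with unknown fraction x of C-12:
12.000·x + 13.003·(1 − x) = 12.01073
(12.000 − 13.003)·x = 12.01073 − 13.003
x = -0.99227 / -1.003 = 0.98930 → 98.930% C-12, 1.070% C-13.

C-12: 98.930%, C-13: 1.070%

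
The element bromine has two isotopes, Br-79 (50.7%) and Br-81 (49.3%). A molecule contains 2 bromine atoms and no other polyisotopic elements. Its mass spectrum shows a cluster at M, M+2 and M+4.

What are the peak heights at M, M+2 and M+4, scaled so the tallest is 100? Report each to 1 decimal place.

Each Br atom is independently Br-79 (p = 0.507) or Br-81 (q = 0.493); the cluster is the binomial expansion (p + q)^2.
P(M) = 0.507^2 = 0.257049
P(M+2) = 2 × 0.507^1 × 0.493^1 = 0.499902
P(M+4) = 0.493^2 = 0.243049
The M+2 peak is largest (0.499902); scaling to 100 gives 51.4 : 100.0 : 48.6.

51.4 : 100.0 : 48.6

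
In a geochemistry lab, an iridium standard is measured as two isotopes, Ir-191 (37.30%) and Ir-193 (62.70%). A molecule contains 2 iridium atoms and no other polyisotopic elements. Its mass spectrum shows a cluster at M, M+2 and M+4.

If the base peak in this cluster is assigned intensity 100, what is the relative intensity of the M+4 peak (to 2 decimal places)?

84.05

Term probabilities: M 0.1391, M+2 0.4677, M+4 0.3931. Base peak = M+2.
P(M+2) = C(2,1) × 0.3730^1 × 0.6270^1 = 2 × 0.3730 × 0.6270 = 0.467742 (base)
P(M+4) = C(2,2) × 0.3730^0 × 0.6270^2 = 1 × 1.0000 × 0.393129 = 0.393129
Relative intensity = 0.393129 / 0.467742 × 100 = 84.05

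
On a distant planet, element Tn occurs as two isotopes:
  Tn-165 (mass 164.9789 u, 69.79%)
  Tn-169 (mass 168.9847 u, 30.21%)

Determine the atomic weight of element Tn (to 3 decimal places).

166.189 u

Average mass = Σ (abundance × isotope mass) = 0.6979 × 164.9789 + 0.3021 × 168.9847
= 115.13877 + 51.05028 = 166.18905 u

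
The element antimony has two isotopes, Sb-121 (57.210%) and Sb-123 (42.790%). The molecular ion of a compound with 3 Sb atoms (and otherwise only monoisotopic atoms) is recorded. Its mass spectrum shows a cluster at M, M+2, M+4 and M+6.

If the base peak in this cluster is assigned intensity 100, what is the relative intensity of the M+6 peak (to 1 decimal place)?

18.6

Term probabilities: M 0.1872, M+2 0.4202, M+4 0.3143, M+6 0.0783. Base peak = M+2.
P(M+2) = C(3,1) × 0.57210^2 × 0.42790^1 = 3 × 0.32729841 × 0.4279 = 0.420153 (base)
P(M+6) = C(3,3) × 0.57210^0 × 0.42790^3 = 1 × 1.0000 × 0.07834781 = 0.078348
Relative intensity = 0.078348 / 0.420153 × 100 = 18.6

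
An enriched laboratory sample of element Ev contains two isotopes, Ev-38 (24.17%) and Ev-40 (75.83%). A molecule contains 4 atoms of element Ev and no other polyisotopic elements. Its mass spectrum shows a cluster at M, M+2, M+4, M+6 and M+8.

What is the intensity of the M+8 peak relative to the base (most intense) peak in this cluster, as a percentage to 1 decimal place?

Term probabilities: M 0.0034, M+2 0.0428, M+4 0.2016, M+6 0.4216, M+8 0.3306. Base peak = M+6.
P(M+6) = C(4,3) × 0.2417^1 × 0.7583^3 = 4 × 0.2417 × 0.43603682 = 0.421560 (base)
P(M+8) = C(4,4) × 0.2417^0 × 0.7583^4 = 1 × 1.0000 × 0.33064672 = 0.330647
Relative intensity = 0.330647 / 0.421560 × 100 = 78.4

78.4%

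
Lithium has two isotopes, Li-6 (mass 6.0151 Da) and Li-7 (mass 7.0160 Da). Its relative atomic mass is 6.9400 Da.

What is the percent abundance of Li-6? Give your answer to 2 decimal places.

Writing the weighted mean with unknown fraction x of Li-6:
6.0151·x + 7.0160·(1 − x) = 6.9400
(6.0151 − 7.0160)·x = 6.9400 − 7.0160
x = -0.0760 / -1.0009 = 0.07593 → 7.59% Li-6, 92.41% Li-7.

7.59%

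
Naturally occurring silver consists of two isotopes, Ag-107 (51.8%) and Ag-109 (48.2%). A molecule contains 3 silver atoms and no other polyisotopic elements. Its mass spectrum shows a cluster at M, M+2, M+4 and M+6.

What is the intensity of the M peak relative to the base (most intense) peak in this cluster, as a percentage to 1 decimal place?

35.8%

Term probabilities: M 0.1390, M+2 0.3880, M+4 0.3610, M+6 0.1120. Base peak = M+2.
P(M+2) = C(3,1) × 0.518^2 × 0.482^1 = 3 × 0.268324 × 0.4820 = 0.387997 (base)
P(M) = C(3,0) × 0.518^3 × 0.482^0 = 1 × 0.13899183 × 1.0000 = 0.138992
Relative intensity = 0.138992 / 0.387997 × 100 = 35.8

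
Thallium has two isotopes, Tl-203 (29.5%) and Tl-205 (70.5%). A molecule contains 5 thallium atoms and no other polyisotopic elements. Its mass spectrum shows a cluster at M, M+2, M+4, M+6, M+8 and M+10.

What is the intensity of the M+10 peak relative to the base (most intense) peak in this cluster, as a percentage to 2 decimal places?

Term probabilities: M 0.0022, M+2 0.0267, M+4 0.1276, M+6 0.3049, M+8 0.3644, M+10 0.1742. Base peak = M+8.
P(M+8) = C(5,4) × 0.295^1 × 0.705^4 = 5 × 0.2950 × 0.24703385 = 0.364375 (base)
P(M+10) = C(5,5) × 0.295^0 × 0.705^5 = 1 × 1.0000 × 0.17415886 = 0.174159
Relative intensity = 0.174159 / 0.364375 × 100 = 47.80

47.80%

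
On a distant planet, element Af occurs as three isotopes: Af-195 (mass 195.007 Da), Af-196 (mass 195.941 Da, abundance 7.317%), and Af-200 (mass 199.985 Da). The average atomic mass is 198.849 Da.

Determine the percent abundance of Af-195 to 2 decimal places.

Let x and y be the fractions of Af-195 and Af-200. Then x + y = 1 − 0.07317 = 0.92683 and 195.007x + 199.985y = 198.849 − 0.07317×195.941 = 184.51199703.
Substituting: 195.007x + 199.985(0.92683 − x) = 184.51199703
(195.007 − 199.985)x = -0.84010052  ⇒  x = 0.16876, y = 0.75807
Af-195: 16.88%, Af-200: 75.81%.

16.88%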